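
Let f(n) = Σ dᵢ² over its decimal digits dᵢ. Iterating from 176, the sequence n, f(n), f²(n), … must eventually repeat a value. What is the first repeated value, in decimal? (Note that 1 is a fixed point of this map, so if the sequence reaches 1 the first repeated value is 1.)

1

176 → 1² + 7² + 6² = 1 + 49 + 36 = 86
86 → 8² + 6² = 64 + 36 = 100
100 → 1² + 0² + 0² = 1 + 0 + 0 = 1  — reached the fixed point 1.
1 → 1, so 1 is the first repeated value.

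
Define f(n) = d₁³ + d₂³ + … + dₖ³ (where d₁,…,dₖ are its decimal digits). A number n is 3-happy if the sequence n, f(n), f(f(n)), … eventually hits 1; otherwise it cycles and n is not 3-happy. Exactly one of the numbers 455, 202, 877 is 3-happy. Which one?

455: 455 → 314 → 92 → 737 → 713 → 371 → 371  — repeats 371 (not 3-happy)
202: 202 → 16 → 217 → 352 → 160 → 217  — repeats 217 (not 3-happy)
877: 877 → 1198 → 1243 → 100 → 1  — reaches 1 (3-happy)

877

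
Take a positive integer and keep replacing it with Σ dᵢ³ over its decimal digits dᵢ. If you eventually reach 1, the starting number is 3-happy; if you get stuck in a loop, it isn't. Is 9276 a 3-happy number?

not 3-happy

9276 → 9³ + 2³ + 7³ + 6³ = 729 + 8 + 343 + 216 = 1296
1296 → 1³ + 2³ + 9³ + 6³ = 1 + 8 + 729 + 216 = 954
954 → 9³ + 5³ + 4³ = 729 + 125 + 64 = 918
918 → 9³ + 1³ + 8³ = 729 + 1 + 512 = 1242
1242 → 1³ + 2³ + 4³ + 2³ = 1 + 8 + 64 + 8 = 81
81 → 8³ + 1³ = 512 + 1 = 513
513 → 5³ + 1³ + 3³ = 125 + 1 + 27 = 153
153 → 1³ + 5³ + 3³ = 1 + 125 + 27 = 153  — 153 already seen; the sequence cycles without reaching 1.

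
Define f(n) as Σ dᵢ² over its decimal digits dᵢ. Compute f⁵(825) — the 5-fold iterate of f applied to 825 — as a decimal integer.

825 → 8² + 2² + 5² = 93
93 → 9² + 3² = 90
90 → 9² + 0² = 81
81 → 8² + 1² = 65
65 → 6² + 5² = 61

61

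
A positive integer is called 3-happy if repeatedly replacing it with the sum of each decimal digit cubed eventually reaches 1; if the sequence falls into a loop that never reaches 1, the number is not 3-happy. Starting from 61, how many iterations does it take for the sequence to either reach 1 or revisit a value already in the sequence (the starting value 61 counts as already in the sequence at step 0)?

61 → 6³ + 1³ = 216 + 1 = 217
217 → 2³ + 1³ + 7³ = 8 + 1 + 343 = 352
352 → 3³ + 5³ + 2³ = 27 + 125 + 8 = 160
160 → 1³ + 6³ + 0³ = 1 + 216 + 0 = 217  — 217 repeats.
That took 4 steps.

4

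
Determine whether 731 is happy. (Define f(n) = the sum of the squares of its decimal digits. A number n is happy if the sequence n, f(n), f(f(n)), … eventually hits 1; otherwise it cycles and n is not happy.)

not happy

731 → 7² + 3² + 1² = 49 + 9 + 1 = 59
59 → 5² + 9² = 25 + 81 = 106
106 → 1² + 0² + 6² = 1 + 0 + 36 = 37
37 → 3² + 7² = 9 + 49 = 58
58 → 5² + 8² = 25 + 64 = 89
89 → 8² + 9² = 64 + 81 = 145
145 → 1² + 4² + 5² = 1 + 16 + 25 = 42
42 → 4² + 2² = 16 + 4 = 20
20 → 2² + 0² = 4 + 0 = 4
4 → 4² = 16
16 → 1² + 6² = 1 + 36 = 37  — 37 already seen; the sequence cycles without reaching 1.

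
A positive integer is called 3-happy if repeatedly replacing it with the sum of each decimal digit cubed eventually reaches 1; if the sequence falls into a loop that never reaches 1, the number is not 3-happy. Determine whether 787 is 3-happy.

3-happy

787 → 7³ + 8³ + 7³ = 343 + 512 + 343 = 1198
1198 → 1³ + 1³ + 9³ + 8³ = 1 + 1 + 729 + 512 = 1243
1243 → 1³ + 2³ + 4³ + 3³ = 1 + 8 + 64 + 27 = 100
100 → 1³ + 0³ + 0³ = 1 + 0 + 0 = 1  — reached 1.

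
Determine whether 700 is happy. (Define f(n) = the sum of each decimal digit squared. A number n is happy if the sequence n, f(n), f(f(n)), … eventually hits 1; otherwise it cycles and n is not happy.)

700 → 49
49 → 97
97 → 130
130 → 10
10 → 1  — reached 1.

happy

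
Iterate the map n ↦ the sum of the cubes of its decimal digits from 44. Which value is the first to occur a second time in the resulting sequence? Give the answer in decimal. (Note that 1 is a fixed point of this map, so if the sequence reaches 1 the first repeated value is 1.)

44 → 128
128 → 521
521 → 134
134 → 92
92 → 737
737 → 713
713 → 371
371 → 371  — 371 already appeared earlier.

371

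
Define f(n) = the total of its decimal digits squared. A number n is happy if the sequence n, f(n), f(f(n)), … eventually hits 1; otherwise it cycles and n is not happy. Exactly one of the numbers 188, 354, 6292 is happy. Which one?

188

188: 188 → 129 → 86 → 100 → 1  — reaches 1 (happy)
354: 354 → 50 → 25 → 29 → 85 → 89 → 145 → 42 → 20 → 4 → 16 → 37 → 58 → 89  — repeats 89 (not happy)
6292: 6292 → 125 → 30 → 9 → 81 → 65 → 61 → 37 → 58 → 89 → 145 → 42 → 20 → 4 → 16 → 37  — repeats 37 (not happy)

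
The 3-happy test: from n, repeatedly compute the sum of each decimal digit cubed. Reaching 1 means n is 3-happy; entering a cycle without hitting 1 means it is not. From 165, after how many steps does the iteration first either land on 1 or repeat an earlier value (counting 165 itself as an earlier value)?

165 → 1³ + 6³ + 5³ = 342
342 → 3³ + 4³ + 2³ = 99
99 → 9³ + 9³ = 1458
1458 → 1³ + 4³ + 5³ + 8³ = 702
702 → 7³ + 0³ + 2³ = 351
351 → 3³ + 5³ + 1³ = 153
153 → 1³ + 5³ + 3³ = 153  — 153 repeats.
That took 7 steps.

7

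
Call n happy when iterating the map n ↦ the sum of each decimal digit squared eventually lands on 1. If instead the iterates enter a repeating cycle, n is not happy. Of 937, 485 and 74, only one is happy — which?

937

937: 937 → 139 → 91 → 82 → 68 → 100 → 1  — reaches 1 (happy)
485: 485 → 105 → 26 → 40 → 16 → 37 → 58 → 89 → 145 → 42 → 20 → 4 → 16  — repeats 16 (not happy)
74: 74 → 65 → 61 → 37 → 58 → 89 → 145 → 42 → 20 → 4 → 16 → 37  — repeats 37 (not happy)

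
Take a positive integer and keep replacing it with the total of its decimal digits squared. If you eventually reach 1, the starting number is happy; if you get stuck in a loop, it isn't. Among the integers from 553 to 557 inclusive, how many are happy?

1

553: 553 → 59 → 106 → 37 → 58 → 89 → 145 → 42 → 20 → 4 → 16 → 37  — not happy
554: 554 → 66 → 72 → 53 → 34 → 25 → 29 → 85 → 89 → 145 → 42 → 20 → 4 → 16 → 37 → 58 → 89  — not happy
555: 555 → 75 → 74 → 65 → 61 → 37 → 58 → 89 → 145 → 42 → 20 → 4 → 16 → 37  — not happy
556: 556 → 86 → 100 → 1  — happy
557: 557 → 99 → 162 → 41 → 17 → 50 → 25 → 29 → 85 → 89 → 145 → 42 → 20 → 4 → 16 → 37 → 58 → 89  — not happy
happy: 556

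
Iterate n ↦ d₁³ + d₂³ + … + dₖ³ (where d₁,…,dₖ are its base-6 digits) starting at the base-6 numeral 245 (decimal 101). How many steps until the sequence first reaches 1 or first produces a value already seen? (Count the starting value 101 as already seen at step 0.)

7

101 = (2,4,5)_6 → 2³ + 4³ + 5³ = 8 + 64 + 125 = 197
197 = (5,2,5)_6 → 5³ + 2³ + 5³ = 125 + 8 + 125 = 258
258 = (1,1,1,0)_6 → 1³ + 1³ + 1³ + 0³ = 1 + 1 + 1 + 0 = 3
3 = (3)_6 → 3³ = 27
27 = (4,3)_6 → 4³ + 3³ = 64 + 27 = 91
91 = (2,3,1)_6 → 2³ + 3³ + 1³ = 8 + 27 + 1 = 36
36 = (1,0,0)_6 → 1³ + 0³ + 0³ = 1 + 0 + 0 = 1  — reached 1.
That took 7 steps.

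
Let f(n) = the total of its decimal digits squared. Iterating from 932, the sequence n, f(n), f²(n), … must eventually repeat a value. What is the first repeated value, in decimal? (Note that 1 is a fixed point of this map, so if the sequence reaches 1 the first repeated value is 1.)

932 → 9² + 3² + 2² = 94
94 → 9² + 4² = 97
97 → 9² + 7² = 130
130 → 1² + 3² + 0² = 10
10 → 1² + 0² = 1  — reached the fixed point 1.
1 → 1, so 1 is the first repeated value.

1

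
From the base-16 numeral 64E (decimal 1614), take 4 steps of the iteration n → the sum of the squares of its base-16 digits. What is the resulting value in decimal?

36

1614 = (6,4,14)_16 → 248
248 = (15,8)_16 → 289
289 = (1,2,1)_16 → 6
6 = (6)_16 → 36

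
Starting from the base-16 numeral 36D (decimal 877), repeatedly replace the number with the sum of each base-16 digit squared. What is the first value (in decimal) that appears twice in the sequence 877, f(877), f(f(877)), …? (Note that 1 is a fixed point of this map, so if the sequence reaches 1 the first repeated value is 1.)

877 = (3,6,13)_16 → 3² + 6² + 13² = 214
214 = (13,6)_16 → 13² + 6² = 205
205 = (12,13)_16 → 12² + 13² = 313
313 = (1,3,9)_16 → 1² + 3² + 9² = 91
91 = (5,11)_16 → 5² + 11² = 146
146 = (9,2)_16 → 9² + 2² = 85
85 = (5,5)_16 → 5² + 5² = 50
50 = (3,2)_16 → 3² + 2² = 13
13 = (13)_16 → 13² = 169
169 = (10,9)_16 → 10² + 9² = 181
181 = (11,5)_16 → 11² + 5² = 146  — 146 already appeared earlier.

146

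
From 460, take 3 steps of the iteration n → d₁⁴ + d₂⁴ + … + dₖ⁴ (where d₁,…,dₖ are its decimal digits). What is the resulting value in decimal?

460 → 4⁴ + 6⁴ + 0⁴ = 256 + 1296 + 0 = 1552
1552 → 1⁴ + 5⁴ + 5⁴ + 2⁴ = 1 + 625 + 625 + 16 = 1267
1267 → 1⁴ + 2⁴ + 6⁴ + 7⁴ = 1 + 16 + 1296 + 2401 = 3714

3714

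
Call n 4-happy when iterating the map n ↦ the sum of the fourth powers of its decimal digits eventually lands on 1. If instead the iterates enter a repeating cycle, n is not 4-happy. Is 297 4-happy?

not 4-happy

297 → 2⁴ + 9⁴ + 7⁴ = 16 + 6561 + 2401 = 8978
8978 → 8⁴ + 9⁴ + 7⁴ + 8⁴ = 4096 + 6561 + 2401 + 4096 = 17154
17154 → 1⁴ + 7⁴ + 1⁴ + 5⁴ + 4⁴ = 1 + 2401 + 1 + 625 + 256 = 3284
3284 → 3⁴ + 2⁴ + 8⁴ + 4⁴ = 81 + 16 + 4096 + 256 = 4449
4449 → 4⁴ + 4⁴ + 4⁴ + 9⁴ = 256 + 256 + 256 + 6561 = 7329
7329 → 7⁴ + 3⁴ + 2⁴ + 9⁴ = 2401 + 81 + 16 + 6561 = 9059
9059 → 9⁴ + 0⁴ + 5⁴ + 9⁴ = 6561 + 0 + 625 + 6561 = 13747
13747 → 1⁴ + 3⁴ + 7⁴ + 4⁴ + 7⁴ = 1 + 81 + 2401 + 256 + 2401 = 5140
5140 → 5⁴ + 1⁴ + 4⁴ + 0⁴ = 625 + 1 + 256 + 0 = 882
882 → 8⁴ + 8⁴ + 2⁴ = 4096 + 4096 + 16 = 8208
8208 → 8⁴ + 2⁴ + 0⁴ + 8⁴ = 4096 + 16 + 0 + 4096 = 8208  — 8208 already seen; the sequence cycles without reaching 1.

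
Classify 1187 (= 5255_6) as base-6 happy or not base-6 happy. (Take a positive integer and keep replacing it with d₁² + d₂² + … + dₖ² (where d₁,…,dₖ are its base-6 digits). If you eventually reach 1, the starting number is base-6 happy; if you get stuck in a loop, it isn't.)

1187 = (5,2,5,5)_6 → 5² + 2² + 5² + 5² = 79
79 = (2,1,1)_6 → 2² + 1² + 1² = 6
6 = (1,0)_6 → 1² + 0² = 1  — reached 1.

base-6 happy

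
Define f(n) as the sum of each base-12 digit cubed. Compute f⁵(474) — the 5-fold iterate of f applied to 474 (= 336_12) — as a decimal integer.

736

474 = (3,3,6)_12 → 3³ + 3³ + 6³ = 27 + 27 + 216 = 270
270 = (1,10,6)_12 → 1³ + 10³ + 6³ = 1 + 1000 + 216 = 1217
1217 = (8,5,5)_12 → 8³ + 5³ + 5³ = 512 + 125 + 125 = 762
762 = (5,3,6)_12 → 5³ + 3³ + 6³ = 125 + 27 + 216 = 368
368 = (2,6,8)_12 → 2³ + 6³ + 8³ = 8 + 216 + 512 = 736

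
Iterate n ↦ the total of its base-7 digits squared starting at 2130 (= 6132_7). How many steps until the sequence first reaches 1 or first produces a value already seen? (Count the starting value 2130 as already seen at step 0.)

2130 = (6,1,3,2)_7 → 6² + 1² + 3² + 2² = 36 + 1 + 9 + 4 = 50
50 = (1,0,1)_7 → 1² + 0² + 1² = 1 + 0 + 1 = 2
2 = (2)_7 → 2² = 4
4 = (4)_7 → 4² = 16
16 = (2,2)_7 → 2² + 2² = 4 + 4 = 8
8 = (1,1)_7 → 1² + 1² = 1 + 1 = 2  — 2 repeats.
That took 6 steps.

6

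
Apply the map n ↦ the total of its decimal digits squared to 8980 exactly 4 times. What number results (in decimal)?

8980 → 209
209 → 85
85 → 89
89 → 145

145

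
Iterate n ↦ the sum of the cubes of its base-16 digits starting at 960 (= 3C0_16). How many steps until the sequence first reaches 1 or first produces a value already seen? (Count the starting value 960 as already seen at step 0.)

960 = (3,12,0)_16 → 3³ + 12³ + 0³ = 27 + 1728 + 0 = 1755
1755 = (6,13,11)_16 → 6³ + 13³ + 11³ = 216 + 2197 + 1331 = 3744
3744 = (14,10,0)_16 → 14³ + 10³ + 0³ = 2744 + 1000 + 0 = 3744  — 3744 repeats.
That took 3 steps.

3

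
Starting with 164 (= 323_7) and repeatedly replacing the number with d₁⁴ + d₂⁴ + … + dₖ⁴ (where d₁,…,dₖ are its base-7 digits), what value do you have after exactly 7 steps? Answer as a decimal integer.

164 = (3,2,3)_7 → 3⁴ + 2⁴ + 3⁴ = 178
178 = (3,4,3)_7 → 3⁴ + 4⁴ + 3⁴ = 418
418 = (1,1,3,5)_7 → 1⁴ + 1⁴ + 3⁴ + 5⁴ = 708
708 = (2,0,3,1)_7 → 2⁴ + 0⁴ + 3⁴ + 1⁴ = 98
98 = (2,0,0)_7 → 2⁴ + 0⁴ + 0⁴ = 16
16 = (2,2)_7 → 2⁴ + 2⁴ = 32
32 = (4,4)_7 → 4⁴ + 4⁴ = 512

512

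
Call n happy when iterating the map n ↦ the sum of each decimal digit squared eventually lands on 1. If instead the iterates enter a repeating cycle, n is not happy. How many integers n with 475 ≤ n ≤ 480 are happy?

1

475: 475 → 90 → 81 → 65 → 61 → 37 → 58 → 89 → 145 → 42 → 20 → 4 → 16 → 37  (repeats 37)
476: 476 → 101 → 2 → 4 → 16 → 37 → 58 → 89 → 145 → 42 → 20 → 4  (repeats 4)
477: 477 → 114 → 18 → 65 → 61 → 37 → 58 → 89 → 145 → 42 → 20 → 4 → 16 → 37  (repeats 37)
478: 478 → 129 → 86 → 100 → 1  (reaches 1)
479: 479 → 146 → 53 → 34 → 25 → 29 → 85 → 89 → 145 → 42 → 20 → 4 → 16 → 37 → 58 → 89  (repeats 89)
480: 480 → 80 → 64 → 52 → 29 → 85 → 89 → 145 → 42 → 20 → 4 → 16 → 37 → 58 → 89  (repeats 89)
happy: 478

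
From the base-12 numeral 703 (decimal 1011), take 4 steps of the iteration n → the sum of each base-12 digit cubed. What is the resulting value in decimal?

637

1011 = (7,0,3)_12 → 370
370 = (2,6,10)_12 → 1224
1224 = (8,6,0)_12 → 728
728 = (5,0,8)_12 → 637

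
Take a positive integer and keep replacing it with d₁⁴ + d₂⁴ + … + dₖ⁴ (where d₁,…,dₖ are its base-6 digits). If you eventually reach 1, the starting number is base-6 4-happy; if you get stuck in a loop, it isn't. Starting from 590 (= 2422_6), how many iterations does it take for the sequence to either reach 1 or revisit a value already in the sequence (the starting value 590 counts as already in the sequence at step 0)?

15

590 = (2,4,2,2)_6 → 2⁴ + 4⁴ + 2⁴ + 2⁴ = 16 + 256 + 16 + 16 = 304
304 = (1,2,2,4)_6 → 1⁴ + 2⁴ + 2⁴ + 4⁴ = 1 + 16 + 16 + 256 = 289
289 = (1,2,0,1)_6 → 1⁴ + 2⁴ + 0⁴ + 1⁴ = 1 + 16 + 0 + 1 = 18
18 = (3,0)_6 → 3⁴ + 0⁴ = 81 + 0 = 81
81 = (2,1,3)_6 → 2⁴ + 1⁴ + 3⁴ = 16 + 1 + 81 = 98
98 = (2,4,2)_6 → 2⁴ + 4⁴ + 2⁴ = 16 + 256 + 16 = 288
288 = (1,2,0,0)_6 → 1⁴ + 2⁴ + 0⁴ + 0⁴ = 1 + 16 + 0 + 0 = 17
17 = (2,5)_6 → 2⁴ + 5⁴ = 16 + 625 = 641
641 = (2,5,4,5)_6 → 2⁴ + 5⁴ + 4⁴ + 5⁴ = 16 + 625 + 256 + 625 = 1522
1522 = (1,1,0,1,4)_6 → 1⁴ + 1⁴ + 0⁴ + 1⁴ + 4⁴ = 1 + 1 + 0 + 1 + 256 = 259
259 = (1,1,1,1)_6 → 1⁴ + 1⁴ + 1⁴ + 1⁴ = 1 + 1 + 1 + 1 = 4
4 = (4)_6 → 4⁴ = 256
256 = (1,1,0,4)_6 → 1⁴ + 1⁴ + 0⁴ + 4⁴ = 1 + 1 + 0 + 256 = 258
258 = (1,1,1,0)_6 → 1⁴ + 1⁴ + 1⁴ + 0⁴ = 1 + 1 + 1 + 0 = 3
3 = (3)_6 → 3⁴ = 81  — 81 repeats.
That took 15 steps.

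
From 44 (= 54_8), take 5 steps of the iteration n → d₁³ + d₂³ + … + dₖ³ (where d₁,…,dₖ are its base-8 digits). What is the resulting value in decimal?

559

44 = (5,4)_8 → 5³ + 4³ = 189
189 = (2,7,5)_8 → 2³ + 7³ + 5³ = 476
476 = (7,3,4)_8 → 7³ + 3³ + 4³ = 434
434 = (6,6,2)_8 → 6³ + 6³ + 2³ = 440
440 = (6,7,0)_8 → 6³ + 7³ + 0³ = 559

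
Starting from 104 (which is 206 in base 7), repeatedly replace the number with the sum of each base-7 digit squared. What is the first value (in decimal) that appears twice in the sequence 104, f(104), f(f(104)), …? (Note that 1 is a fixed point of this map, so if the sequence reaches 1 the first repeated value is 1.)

104 = (2,0,6)_7 → 2² + 0² + 6² = 4 + 0 + 36 = 40
40 = (5,5)_7 → 5² + 5² = 25 + 25 = 50
50 = (1,0,1)_7 → 1² + 0² + 1² = 1 + 0 + 1 = 2
2 = (2)_7 → 2² = 4
4 = (4)_7 → 4² = 16
16 = (2,2)_7 → 2² + 2² = 4 + 4 = 8
8 = (1,1)_7 → 1² + 1² = 1 + 1 = 2  — 2 already appeared earlier.

2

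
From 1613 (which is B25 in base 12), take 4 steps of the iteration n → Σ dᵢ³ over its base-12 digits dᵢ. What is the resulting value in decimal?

1613 = (11,2,5)_12 → 11³ + 2³ + 5³ = 1464
1464 = (10,2,0)_12 → 10³ + 2³ + 0³ = 1008
1008 = (7,0,0)_12 → 7³ + 0³ + 0³ = 343
343 = (2,4,7)_12 → 2³ + 4³ + 7³ = 415

415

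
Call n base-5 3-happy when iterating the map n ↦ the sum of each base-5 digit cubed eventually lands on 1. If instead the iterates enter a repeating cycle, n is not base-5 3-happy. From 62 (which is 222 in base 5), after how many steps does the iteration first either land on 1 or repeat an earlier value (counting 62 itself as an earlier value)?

4

62 = (2,2,2)_5 → 2³ + 2³ + 2³ = 24
24 = (4,4)_5 → 4³ + 4³ = 128
128 = (1,0,0,3)_5 → 1³ + 0³ + 0³ + 3³ = 28
28 = (1,0,3)_5 → 1³ + 0³ + 3³ = 28  — 28 repeats.
That took 4 steps.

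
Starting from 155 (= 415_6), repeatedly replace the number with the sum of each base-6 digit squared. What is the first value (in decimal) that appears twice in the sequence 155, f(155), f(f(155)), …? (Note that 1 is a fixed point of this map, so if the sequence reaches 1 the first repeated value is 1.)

20

155 = (4,1,5)_6 → 4² + 1² + 5² = 42
42 = (1,1,0)_6 → 1² + 1² + 0² = 2
2 = (2)_6 → 2² = 4
4 = (4)_6 → 4² = 16
16 = (2,4)_6 → 2² + 4² = 20
20 = (3,2)_6 → 3² + 2² = 13
13 = (2,1)_6 → 2² + 1² = 5
5 = (5)_6 → 5² = 25
25 = (4,1)_6 → 4² + 1² = 17
17 = (2,5)_6 → 2² + 5² = 29
29 = (4,5)_6 → 4² + 5² = 41
41 = (1,0,5)_6 → 1² + 0² + 5² = 26
26 = (4,2)_6 → 4² + 2² = 20  — 20 already appeared earlier.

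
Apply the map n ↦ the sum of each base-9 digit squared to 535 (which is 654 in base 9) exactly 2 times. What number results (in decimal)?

89

535 = (6,5,4)_9 → 6² + 5² + 4² = 77
77 = (8,5)_9 → 8² + 5² = 89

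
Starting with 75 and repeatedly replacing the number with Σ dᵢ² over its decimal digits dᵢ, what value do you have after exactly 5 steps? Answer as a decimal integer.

58

75 → 7² + 5² = 49 + 25 = 74
74 → 7² + 4² = 49 + 16 = 65
65 → 6² + 5² = 36 + 25 = 61
61 → 6² + 1² = 36 + 1 = 37
37 → 3² + 7² = 9 + 49 = 58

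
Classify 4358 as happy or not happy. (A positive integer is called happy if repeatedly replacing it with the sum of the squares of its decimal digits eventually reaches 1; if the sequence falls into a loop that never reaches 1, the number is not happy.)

not happy

4358 → 114
114 → 18
18 → 65
65 → 61
61 → 37
37 → 58
58 → 89
89 → 145
145 → 42
42 → 20
20 → 4
4 → 16
16 → 37  — 37 already seen; the sequence cycles without reaching 1.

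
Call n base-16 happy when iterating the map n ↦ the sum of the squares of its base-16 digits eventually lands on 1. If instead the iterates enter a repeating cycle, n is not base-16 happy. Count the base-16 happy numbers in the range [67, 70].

1

67: 67 → 25 → 82 → 29 → 170 → 200 → 208 → 169 → 181 → 146 → 85 → 50 → 13 → 169  — not base-16 happy
68: 68 → 32 → 4 → 16 → 1  — base-16 happy
69: 69 → 41 → 85 → 50 → 13 → 169 → 181 → 146 → 85  — not base-16 happy
70: 70 → 52 → 25 → 82 → 29 → 170 → 200 → 208 → 169 → 181 → 146 → 85 → 50 → 13 → 169  — not base-16 happy
base-16 happy: 68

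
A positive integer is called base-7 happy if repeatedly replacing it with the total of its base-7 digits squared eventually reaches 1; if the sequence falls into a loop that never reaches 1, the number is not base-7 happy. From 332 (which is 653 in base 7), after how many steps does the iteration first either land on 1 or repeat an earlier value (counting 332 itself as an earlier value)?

3

332 = (6,5,3)_7 → 6² + 5² + 3² = 36 + 25 + 9 = 70
70 = (1,3,0)_7 → 1² + 3² + 0² = 1 + 9 + 0 = 10
10 = (1,3)_7 → 1² + 3² = 1 + 9 = 10  — 10 repeats.
That took 3 steps.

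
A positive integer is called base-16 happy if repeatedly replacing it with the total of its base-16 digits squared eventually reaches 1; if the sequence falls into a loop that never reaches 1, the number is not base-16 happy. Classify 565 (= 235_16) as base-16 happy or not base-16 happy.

base-16 happy

565 = (2,3,5)_16 → 2² + 3² + 5² = 38
38 = (2,6)_16 → 2² + 6² = 40
40 = (2,8)_16 → 2² + 8² = 68
68 = (4,4)_16 → 4² + 4² = 32
32 = (2,0)_16 → 2² + 0² = 4
4 = (4)_16 → 4² = 16
16 = (1,0)_16 → 1² + 0² = 1  — reached 1.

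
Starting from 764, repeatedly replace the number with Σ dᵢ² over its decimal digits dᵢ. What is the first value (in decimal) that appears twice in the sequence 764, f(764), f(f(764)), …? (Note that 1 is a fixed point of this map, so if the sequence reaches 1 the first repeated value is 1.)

764 → 7² + 6² + 4² = 49 + 36 + 16 = 101
101 → 1² + 0² + 1² = 1 + 0 + 1 = 2
2 → 2² = 4
4 → 4² = 16
16 → 1² + 6² = 1 + 36 = 37
37 → 3² + 7² = 9 + 49 = 58
58 → 5² + 8² = 25 + 64 = 89
89 → 8² + 9² = 64 + 81 = 145
145 → 1² + 4² + 5² = 1 + 16 + 25 = 42
42 → 4² + 2² = 16 + 4 = 20
20 → 2² + 0² = 4 + 0 = 4  — 4 already appeared earlier.

4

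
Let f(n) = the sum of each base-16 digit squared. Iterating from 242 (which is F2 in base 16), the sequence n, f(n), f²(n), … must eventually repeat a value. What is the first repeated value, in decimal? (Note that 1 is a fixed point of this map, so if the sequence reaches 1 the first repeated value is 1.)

242 = (15,2)_16 → 229
229 = (14,5)_16 → 221
221 = (13,13)_16 → 338
338 = (1,5,2)_16 → 30
30 = (1,14)_16 → 197
197 = (12,5)_16 → 169
169 = (10,9)_16 → 181
181 = (11,5)_16 → 146
146 = (9,2)_16 → 85
85 = (5,5)_16 → 50
50 = (3,2)_16 → 13
13 = (13)_16 → 169  — 169 already appeared earlier.

169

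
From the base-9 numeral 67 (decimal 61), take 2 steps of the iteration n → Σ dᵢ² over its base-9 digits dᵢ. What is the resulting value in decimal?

17

61 = (6,7)_9 → 6² + 7² = 85
85 = (1,0,4)_9 → 1² + 0² + 4² = 17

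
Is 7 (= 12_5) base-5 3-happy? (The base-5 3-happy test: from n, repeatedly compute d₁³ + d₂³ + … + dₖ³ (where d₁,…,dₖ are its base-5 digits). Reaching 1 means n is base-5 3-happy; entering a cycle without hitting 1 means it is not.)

7 = (1,2)_5 → 1³ + 2³ = 1 + 8 = 9
9 = (1,4)_5 → 1³ + 4³ = 1 + 64 = 65
65 = (2,3,0)_5 → 2³ + 3³ + 0³ = 8 + 27 + 0 = 35
35 = (1,2,0)_5 → 1³ + 2³ + 0³ = 1 + 8 + 0 = 9  — 9 already seen; the sequence cycles without reaching 1.

not base-5 3-happy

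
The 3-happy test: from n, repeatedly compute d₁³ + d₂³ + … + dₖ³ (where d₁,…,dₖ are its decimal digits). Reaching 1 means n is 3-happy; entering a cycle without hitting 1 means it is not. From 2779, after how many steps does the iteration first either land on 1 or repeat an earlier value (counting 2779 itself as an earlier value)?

2779 → 2³ + 7³ + 7³ + 9³ = 1423
1423 → 1³ + 4³ + 2³ + 3³ = 100
100 → 1³ + 0³ + 0³ = 1  — reached 1.
That took 3 steps.

3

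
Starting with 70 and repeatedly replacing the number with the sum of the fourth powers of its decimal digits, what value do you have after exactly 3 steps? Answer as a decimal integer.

70 → 7⁴ + 0⁴ = 2401
2401 → 2⁴ + 4⁴ + 0⁴ + 1⁴ = 273
273 → 2⁴ + 7⁴ + 3⁴ = 2498

2498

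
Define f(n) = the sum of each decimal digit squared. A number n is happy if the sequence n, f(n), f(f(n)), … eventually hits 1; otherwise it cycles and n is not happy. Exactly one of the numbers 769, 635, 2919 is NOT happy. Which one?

769: 769 → 166 → 73 → 58 → 89 → 145 → 42 → 20 → 4 → 16 → 37 → 58  — repeats 58 (not happy)
635: 635 → 70 → 49 → 97 → 130 → 10 → 1  — reaches 1 (happy)
2919: 2919 → 167 → 86 → 100 → 1  — reaches 1 (happy)

769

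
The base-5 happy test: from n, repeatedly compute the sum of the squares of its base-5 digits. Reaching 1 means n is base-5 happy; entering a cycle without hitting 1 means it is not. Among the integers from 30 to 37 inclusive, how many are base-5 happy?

2

30: 30 → 2 → 4 → 16 → 10 → 4  (repeats 4)
31: 31 → 3 → 9 → 17 → 13 → 13  (repeats 13)
32: 32 → 6 → 2 → 4 → 16 → 10 → 4  (repeats 4)
33: 33 → 11 → 5 → 1  (reaches 1)
34: 34 → 18 → 18  (repeats 18)
35: 35 → 5 → 1  (reaches 1)
36: 36 → 6 → 2 → 4 → 16 → 10 → 4  (repeats 4)
37: 37 → 9 → 17 → 13 → 13  (repeats 13)
base-5 happy: 33, 35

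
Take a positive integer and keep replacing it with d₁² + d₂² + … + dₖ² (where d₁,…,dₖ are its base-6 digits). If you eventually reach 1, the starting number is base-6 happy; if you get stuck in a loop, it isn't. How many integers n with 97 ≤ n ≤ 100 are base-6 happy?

1

97: 97 → 21 → 18 → 9 → 10 → 17 → 29 → 41 → 26 → 20 → 13 → 5 → 25 → 17  — not base-6 happy
98: 98 → 24 → 16 → 20 → 13 → 5 → 25 → 17 → 29 → 41 → 26 → 20  — not base-6 happy
99: 99 → 29 → 41 → 26 → 20 → 13 → 5 → 25 → 17 → 29  — not base-6 happy
100: 100 → 36 → 1  — base-6 happy
base-6 happy: 100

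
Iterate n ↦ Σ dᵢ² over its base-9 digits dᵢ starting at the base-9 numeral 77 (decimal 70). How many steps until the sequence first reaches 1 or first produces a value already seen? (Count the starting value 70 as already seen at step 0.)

7

70 = (7,7)_9 → 7² + 7² = 98
98 = (1,1,8)_9 → 1² + 1² + 8² = 66
66 = (7,3)_9 → 7² + 3² = 58
58 = (6,4)_9 → 6² + 4² = 52
52 = (5,7)_9 → 5² + 7² = 74
74 = (8,2)_9 → 8² + 2² = 68
68 = (7,5)_9 → 7² + 5² = 74  — 74 repeats.
That took 7 steps.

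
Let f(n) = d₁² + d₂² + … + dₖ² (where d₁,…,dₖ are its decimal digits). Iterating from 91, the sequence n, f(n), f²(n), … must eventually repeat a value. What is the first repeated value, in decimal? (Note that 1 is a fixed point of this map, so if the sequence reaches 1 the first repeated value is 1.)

91 → 82
82 → 68
68 → 100
100 → 1  — reached the fixed point 1.
1 → 1, so 1 is the first repeated value.

1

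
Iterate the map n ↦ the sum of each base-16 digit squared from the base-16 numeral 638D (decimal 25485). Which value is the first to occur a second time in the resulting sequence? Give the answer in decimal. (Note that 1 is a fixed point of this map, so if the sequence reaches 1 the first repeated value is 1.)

1

25485 = (6,3,8,13)_16 → 278
278 = (1,1,6)_16 → 38
38 = (2,6)_16 → 40
40 = (2,8)_16 → 68
68 = (4,4)_16 → 32
32 = (2,0)_16 → 4
4 = (4)_16 → 16
16 = (1,0)_16 → 1  — reached the fixed point 1.
1 → 1, so 1 is the first repeated value.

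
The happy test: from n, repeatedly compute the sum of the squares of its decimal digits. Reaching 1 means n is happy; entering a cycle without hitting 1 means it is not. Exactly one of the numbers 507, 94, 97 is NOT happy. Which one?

507: 507 → 74 → 65 → 61 → 37 → 58 → 89 → 145 → 42 → 20 → 4 → 16 → 37  — repeats 37 (not happy)
94: 94 → 97 → 130 → 10 → 1  — reaches 1 (happy)
97: 97 → 130 → 10 → 1  — reaches 1 (happy)

507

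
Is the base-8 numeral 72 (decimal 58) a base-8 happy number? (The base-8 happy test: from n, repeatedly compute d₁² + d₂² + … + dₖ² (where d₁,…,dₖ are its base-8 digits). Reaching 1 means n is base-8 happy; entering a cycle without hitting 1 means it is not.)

not base-8 happy

58 = (7,2)_8 → 7² + 2² = 53
53 = (6,5)_8 → 6² + 5² = 61
61 = (7,5)_8 → 7² + 5² = 74
74 = (1,1,2)_8 → 1² + 1² + 2² = 6
6 = (6)_8 → 6² = 36
36 = (4,4)_8 → 4² + 4² = 32
32 = (4,0)_8 → 4² + 0² = 16
16 = (2,0)_8 → 2² + 0² = 4
4 = (4)_8 → 4² = 16  — 16 already seen; the sequence cycles without reaching 1.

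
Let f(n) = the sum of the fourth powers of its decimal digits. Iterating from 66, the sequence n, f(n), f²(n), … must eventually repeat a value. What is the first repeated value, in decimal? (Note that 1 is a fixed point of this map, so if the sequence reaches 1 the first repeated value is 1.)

6514

66 → 6⁴ + 6⁴ = 1296 + 1296 = 2592
2592 → 2⁴ + 5⁴ + 9⁴ + 2⁴ = 16 + 625 + 6561 + 16 = 7218
7218 → 7⁴ + 2⁴ + 1⁴ + 8⁴ = 2401 + 16 + 1 + 4096 = 6514
6514 → 6⁴ + 5⁴ + 1⁴ + 4⁴ = 1296 + 625 + 1 + 256 = 2178
2178 → 2⁴ + 1⁴ + 7⁴ + 8⁴ = 16 + 1 + 2401 + 4096 = 6514  — 6514 already appeared earlier.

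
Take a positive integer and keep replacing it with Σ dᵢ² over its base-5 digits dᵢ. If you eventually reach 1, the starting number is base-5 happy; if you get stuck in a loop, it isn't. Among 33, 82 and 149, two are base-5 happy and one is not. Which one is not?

33: 33 → 11 → 5 → 1  — reaches 1 (base-5 happy)
82: 82 → 14 → 20 → 16 → 10 → 4 → 16  — repeats 16 (not base-5 happy)
149: 149 → 33 → 11 → 5 → 1  — reaches 1 (base-5 happy)

82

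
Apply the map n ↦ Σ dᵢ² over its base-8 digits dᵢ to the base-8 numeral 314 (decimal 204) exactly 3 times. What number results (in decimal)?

204 = (3,1,4)_8 → 3² + 1² + 4² = 9 + 1 + 16 = 26
26 = (3,2)_8 → 3² + 2² = 9 + 4 = 13
13 = (1,5)_8 → 1² + 5² = 1 + 25 = 26

26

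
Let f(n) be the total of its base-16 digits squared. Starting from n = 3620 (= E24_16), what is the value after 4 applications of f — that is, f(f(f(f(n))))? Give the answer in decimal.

3620 = (14,2,4)_16 → 216
216 = (13,8)_16 → 233
233 = (14,9)_16 → 277
277 = (1,1,5)_16 → 27

27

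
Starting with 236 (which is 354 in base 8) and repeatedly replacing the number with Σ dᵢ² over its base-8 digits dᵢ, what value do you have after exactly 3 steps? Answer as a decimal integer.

25

236 = (3,5,4)_8 → 3² + 5² + 4² = 50
50 = (6,2)_8 → 6² + 2² = 40
40 = (5,0)_8 → 5² + 0² = 25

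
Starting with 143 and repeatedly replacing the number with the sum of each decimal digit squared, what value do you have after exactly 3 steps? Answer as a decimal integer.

16

143 → 26
26 → 40
40 → 16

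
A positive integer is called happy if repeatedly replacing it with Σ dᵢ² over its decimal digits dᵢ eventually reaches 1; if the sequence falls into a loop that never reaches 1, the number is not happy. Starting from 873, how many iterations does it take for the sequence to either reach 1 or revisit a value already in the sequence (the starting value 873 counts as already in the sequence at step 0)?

14

873 → 8² + 7² + 3² = 122
122 → 1² + 2² + 2² = 9
9 → 9² = 81
81 → 8² + 1² = 65
65 → 6² + 5² = 61
61 → 6² + 1² = 37
37 → 3² + 7² = 58
58 → 5² + 8² = 89
89 → 8² + 9² = 145
145 → 1² + 4² + 5² = 42
42 → 4² + 2² = 20
20 → 2² + 0² = 4
4 → 4² = 16
16 → 1² + 6² = 37  — 37 repeats.
That took 14 steps.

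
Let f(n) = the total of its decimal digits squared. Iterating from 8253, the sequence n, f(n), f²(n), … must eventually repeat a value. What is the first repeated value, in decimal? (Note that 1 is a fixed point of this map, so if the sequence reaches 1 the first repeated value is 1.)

89

8253 → 8² + 2² + 5² + 3² = 64 + 4 + 25 + 9 = 102
102 → 1² + 0² + 2² = 1 + 0 + 4 = 5
5 → 5² = 25
25 → 2² + 5² = 4 + 25 = 29
29 → 2² + 9² = 4 + 81 = 85
85 → 8² + 5² = 64 + 25 = 89
89 → 8² + 9² = 64 + 81 = 145
145 → 1² + 4² + 5² = 1 + 16 + 25 = 42
42 → 4² + 2² = 16 + 4 = 20
20 → 2² + 0² = 4 + 0 = 4
4 → 4² = 16
16 → 1² + 6² = 1 + 36 = 37
37 → 3² + 7² = 9 + 49 = 58
58 → 5² + 8² = 25 + 64 = 89  — 89 already appeared earlier.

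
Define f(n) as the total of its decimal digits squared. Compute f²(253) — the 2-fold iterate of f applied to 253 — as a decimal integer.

73

253 → 2² + 5² + 3² = 4 + 25 + 9 = 38
38 → 3² + 8² = 9 + 64 = 73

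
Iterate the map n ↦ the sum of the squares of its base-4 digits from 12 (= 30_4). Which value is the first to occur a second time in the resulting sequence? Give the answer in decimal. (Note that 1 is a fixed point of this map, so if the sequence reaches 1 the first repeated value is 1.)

1

12 = (3,0)_4 → 9
9 = (2,1)_4 → 5
5 = (1,1)_4 → 2
2 = (2)_4 → 4
4 = (1,0)_4 → 1  — reached the fixed point 1.
1 → 1, so 1 is the first repeated value.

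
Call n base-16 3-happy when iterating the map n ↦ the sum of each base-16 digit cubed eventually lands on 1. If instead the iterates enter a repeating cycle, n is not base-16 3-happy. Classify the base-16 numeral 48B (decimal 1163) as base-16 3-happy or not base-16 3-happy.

not base-16 3-happy

1163 = (4,8,11)_16 → 4³ + 8³ + 11³ = 1907
1907 = (7,7,3)_16 → 7³ + 7³ + 3³ = 713
713 = (2,12,9)_16 → 2³ + 12³ + 9³ = 2465
2465 = (9,10,1)_16 → 9³ + 10³ + 1³ = 1730
1730 = (6,12,2)_16 → 6³ + 12³ + 2³ = 1952
1952 = (7,10,0)_16 → 7³ + 10³ + 0³ = 1343
1343 = (5,3,15)_16 → 5³ + 3³ + 15³ = 3527
3527 = (13,12,7)_16 → 13³ + 12³ + 7³ = 4268
4268 = (1,0,10,12)_16 → 1³ + 0³ + 10³ + 12³ = 2729
2729 = (10,10,9)_16 → 10³ + 10³ + 9³ = 2729  — 2729 already seen; the sequence cycles without reaching 1.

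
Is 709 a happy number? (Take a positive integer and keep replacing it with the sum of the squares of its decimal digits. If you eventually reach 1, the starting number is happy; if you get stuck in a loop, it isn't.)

happy

709 → 7² + 0² + 9² = 49 + 0 + 81 = 130
130 → 1² + 3² + 0² = 1 + 9 + 0 = 10
10 → 1² + 0² = 1 + 0 = 1  — reached 1.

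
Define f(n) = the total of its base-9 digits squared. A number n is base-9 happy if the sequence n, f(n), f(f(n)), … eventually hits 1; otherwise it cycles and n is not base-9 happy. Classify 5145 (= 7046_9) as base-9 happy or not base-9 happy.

base-9 happy

5145 = (7,0,4,6)_9 → 7² + 0² + 4² + 6² = 101
101 = (1,2,2)_9 → 1² + 2² + 2² = 9
9 = (1,0)_9 → 1² + 0² = 1  — reached 1.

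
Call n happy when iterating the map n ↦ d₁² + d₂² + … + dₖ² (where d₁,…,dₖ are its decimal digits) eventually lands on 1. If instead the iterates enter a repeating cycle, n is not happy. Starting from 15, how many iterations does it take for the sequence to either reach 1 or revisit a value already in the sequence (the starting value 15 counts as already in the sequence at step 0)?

15 → 1² + 5² = 26
26 → 2² + 6² = 40
40 → 4² + 0² = 16
16 → 1² + 6² = 37
37 → 3² + 7² = 58
58 → 5² + 8² = 89
89 → 8² + 9² = 145
145 → 1² + 4² + 5² = 42
42 → 4² + 2² = 20
20 → 2² + 0² = 4
4 → 4² = 16  — 16 repeats.
That took 11 steps.

11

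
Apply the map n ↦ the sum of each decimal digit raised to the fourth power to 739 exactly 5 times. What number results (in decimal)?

4354

739 → 7⁴ + 3⁴ + 9⁴ = 9043
9043 → 9⁴ + 0⁴ + 4⁴ + 3⁴ = 6898
6898 → 6⁴ + 8⁴ + 9⁴ + 8⁴ = 16049
16049 → 1⁴ + 6⁴ + 0⁴ + 4⁴ + 9⁴ = 8114
8114 → 8⁴ + 1⁴ + 1⁴ + 4⁴ = 4354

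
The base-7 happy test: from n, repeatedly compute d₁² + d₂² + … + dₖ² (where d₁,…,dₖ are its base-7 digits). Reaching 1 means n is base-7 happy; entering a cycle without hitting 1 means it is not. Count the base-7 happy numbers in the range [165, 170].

165: 165 → 29 → 17 → 13 → 37 → 29  (repeats 29)
166: 166 → 38 → 34 → 52 → 10 → 10  (repeats 10)
167: 167 → 49 → 1  (reaches 1)
168: 168 → 18 → 20 → 40 → 50 → 2 → 4 → 16 → 8 → 2  (repeats 2)
169: 169 → 19 → 29 → 17 → 13 → 37 → 29  (repeats 29)
170: 170 → 22 → 10 → 10  (repeats 10)
base-7 happy: 167

1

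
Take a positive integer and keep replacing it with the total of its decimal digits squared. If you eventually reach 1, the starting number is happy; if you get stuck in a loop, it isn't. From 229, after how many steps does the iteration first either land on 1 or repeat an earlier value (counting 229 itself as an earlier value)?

9

229 → 2² + 2² + 9² = 4 + 4 + 81 = 89
89 → 8² + 9² = 64 + 81 = 145
145 → 1² + 4² + 5² = 1 + 16 + 25 = 42
42 → 4² + 2² = 16 + 4 = 20
20 → 2² + 0² = 4 + 0 = 4
4 → 4² = 16
16 → 1² + 6² = 1 + 36 = 37
37 → 3² + 7² = 9 + 49 = 58
58 → 5² + 8² = 25 + 64 = 89  — 89 repeats.
That took 9 steps.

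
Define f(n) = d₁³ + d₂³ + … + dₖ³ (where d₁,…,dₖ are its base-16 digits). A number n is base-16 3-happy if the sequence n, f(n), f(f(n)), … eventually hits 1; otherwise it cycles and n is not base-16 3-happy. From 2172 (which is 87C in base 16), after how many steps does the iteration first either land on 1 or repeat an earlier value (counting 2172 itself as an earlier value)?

2172 = (8,7,12)_16 → 8³ + 7³ + 12³ = 512 + 343 + 1728 = 2583
2583 = (10,1,7)_16 → 10³ + 1³ + 7³ = 1000 + 1 + 343 = 1344
1344 = (5,4,0)_16 → 5³ + 4³ + 0³ = 125 + 64 + 0 = 189
189 = (11,13)_16 → 11³ + 13³ = 1331 + 2197 = 3528
3528 = (13,12,8)_16 → 13³ + 12³ + 8³ = 2197 + 1728 + 512 = 4437
4437 = (1,1,5,5)_16 → 1³ + 1³ + 5³ + 5³ = 1 + 1 + 125 + 125 = 252
252 = (15,12)_16 → 15³ + 12³ = 3375 + 1728 = 5103
5103 = (1,3,14,15)_16 → 1³ + 3³ + 14³ + 15³ = 1 + 27 + 2744 + 3375 = 6147
6147 = (1,8,0,3)_16 → 1³ + 8³ + 0³ + 3³ = 1 + 512 + 0 + 27 = 540
540 = (2,1,12)_16 → 2³ + 1³ + 12³ = 8 + 1 + 1728 = 1737
1737 = (6,12,9)_16 → 6³ + 12³ + 9³ = 216 + 1728 + 729 = 2673
2673 = (10,7,1)_16 → 10³ + 7³ + 1³ = 1000 + 343 + 1 = 1344  — 1344 repeats.
That took 12 steps.

12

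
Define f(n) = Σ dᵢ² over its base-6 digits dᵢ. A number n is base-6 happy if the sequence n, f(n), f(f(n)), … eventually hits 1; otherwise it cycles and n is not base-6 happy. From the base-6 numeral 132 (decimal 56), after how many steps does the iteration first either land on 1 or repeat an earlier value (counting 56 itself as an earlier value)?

11

56 = (1,3,2)_6 → 1² + 3² + 2² = 14
14 = (2,2)_6 → 2² + 2² = 8
8 = (1,2)_6 → 1² + 2² = 5
5 = (5)_6 → 5² = 25
25 = (4,1)_6 → 4² + 1² = 17
17 = (2,5)_6 → 2² + 5² = 29
29 = (4,5)_6 → 4² + 5² = 41
41 = (1,0,5)_6 → 1² + 0² + 5² = 26
26 = (4,2)_6 → 4² + 2² = 20
20 = (3,2)_6 → 3² + 2² = 13
13 = (2,1)_6 → 2² + 1² = 5  — 5 repeats.
That took 11 steps.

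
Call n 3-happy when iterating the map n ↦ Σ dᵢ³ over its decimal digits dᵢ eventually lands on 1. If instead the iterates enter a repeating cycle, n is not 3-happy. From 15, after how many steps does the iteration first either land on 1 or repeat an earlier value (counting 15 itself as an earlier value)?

15 → 1³ + 5³ = 126
126 → 1³ + 2³ + 6³ = 225
225 → 2³ + 2³ + 5³ = 141
141 → 1³ + 4³ + 1³ = 66
66 → 6³ + 6³ = 432
432 → 4³ + 3³ + 2³ = 99
99 → 9³ + 9³ = 1458
1458 → 1³ + 4³ + 5³ + 8³ = 702
702 → 7³ + 0³ + 2³ = 351
351 → 3³ + 5³ + 1³ = 153
153 → 1³ + 5³ + 3³ = 153  — 153 repeats.
That took 11 steps.

11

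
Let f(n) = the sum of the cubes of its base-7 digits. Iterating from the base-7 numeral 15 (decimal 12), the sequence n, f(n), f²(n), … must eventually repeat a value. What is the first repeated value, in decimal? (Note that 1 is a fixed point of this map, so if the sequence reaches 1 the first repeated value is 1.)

12 = (1,5)_7 → 1³ + 5³ = 126
126 = (2,4,0)_7 → 2³ + 4³ + 0³ = 72
72 = (1,3,2)_7 → 1³ + 3³ + 2³ = 36
36 = (5,1)_7 → 5³ + 1³ = 126  — 126 already appeared earlier.

126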